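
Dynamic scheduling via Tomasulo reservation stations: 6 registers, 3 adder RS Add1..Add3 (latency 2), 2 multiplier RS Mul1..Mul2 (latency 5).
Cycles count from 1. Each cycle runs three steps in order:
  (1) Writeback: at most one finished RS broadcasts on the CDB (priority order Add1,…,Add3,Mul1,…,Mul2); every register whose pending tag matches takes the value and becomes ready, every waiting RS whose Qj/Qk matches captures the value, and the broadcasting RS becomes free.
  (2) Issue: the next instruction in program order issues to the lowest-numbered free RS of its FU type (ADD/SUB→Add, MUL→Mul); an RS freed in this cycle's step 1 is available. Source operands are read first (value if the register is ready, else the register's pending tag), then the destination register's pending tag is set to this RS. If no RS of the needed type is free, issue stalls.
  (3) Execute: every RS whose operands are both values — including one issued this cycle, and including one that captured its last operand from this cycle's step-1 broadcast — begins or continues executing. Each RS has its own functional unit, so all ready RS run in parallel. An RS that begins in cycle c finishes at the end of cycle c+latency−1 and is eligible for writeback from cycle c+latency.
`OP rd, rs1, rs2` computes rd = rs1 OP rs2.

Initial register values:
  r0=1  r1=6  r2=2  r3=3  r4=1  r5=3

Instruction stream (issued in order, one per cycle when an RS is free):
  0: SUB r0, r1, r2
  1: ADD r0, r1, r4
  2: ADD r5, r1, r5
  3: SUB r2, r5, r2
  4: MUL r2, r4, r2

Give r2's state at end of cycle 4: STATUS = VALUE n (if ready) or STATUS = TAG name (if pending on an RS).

  c1: issue SUB r0<-Add1  regs: r0:Add1,r1:6,r2:2,r3:3,r4:1,r5:3
  c2: issue ADD r0<-Add2  regs: r0:Add2,r1:6,r2:2,r3:3,r4:1,r5:3
  c3: CDB Add1=4; issue ADD r5<-Add1  regs: r0:Add2,r1:6,r2:2,r3:3,r4:1,r5:Add1
  c4: CDB Add2=7; issue SUB r2<-Add2  regs: r0:7,r1:6,r2:Add2,r3:3,r4:1,r5:Add1

STATUS = TAG Add2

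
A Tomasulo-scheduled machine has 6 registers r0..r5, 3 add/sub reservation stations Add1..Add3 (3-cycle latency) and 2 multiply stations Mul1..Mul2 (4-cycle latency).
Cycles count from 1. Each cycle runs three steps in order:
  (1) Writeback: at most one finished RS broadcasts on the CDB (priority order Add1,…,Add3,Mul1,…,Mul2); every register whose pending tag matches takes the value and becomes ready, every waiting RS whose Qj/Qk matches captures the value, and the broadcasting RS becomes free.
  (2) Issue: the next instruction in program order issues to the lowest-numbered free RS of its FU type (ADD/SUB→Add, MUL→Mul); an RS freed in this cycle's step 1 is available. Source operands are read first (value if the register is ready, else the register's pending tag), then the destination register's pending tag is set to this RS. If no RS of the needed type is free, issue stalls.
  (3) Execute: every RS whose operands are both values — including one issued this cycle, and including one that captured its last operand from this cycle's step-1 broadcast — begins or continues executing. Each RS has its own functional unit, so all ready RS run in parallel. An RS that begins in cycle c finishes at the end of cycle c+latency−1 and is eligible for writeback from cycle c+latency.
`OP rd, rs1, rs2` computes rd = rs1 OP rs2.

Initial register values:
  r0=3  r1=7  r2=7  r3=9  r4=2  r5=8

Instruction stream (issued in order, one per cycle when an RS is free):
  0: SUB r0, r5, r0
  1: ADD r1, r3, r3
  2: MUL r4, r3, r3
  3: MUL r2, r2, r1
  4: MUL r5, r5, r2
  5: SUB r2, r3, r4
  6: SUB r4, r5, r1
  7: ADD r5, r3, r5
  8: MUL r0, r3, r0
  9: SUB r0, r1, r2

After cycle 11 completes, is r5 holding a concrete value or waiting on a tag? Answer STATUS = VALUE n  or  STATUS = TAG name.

STATUS = TAG Add3

c1: issue SUB r0<-Add1 | r0:Add1,r1:7,r2:7,r3:9,r4:2,r5:8
c2: issue ADD r1<-Add2 | r0:Add1,r1:Add2,r2:7,r3:9,r4:2,r5:8
c3: issue MUL r4<-Mul1 | r0:Add1,r1:Add2,r2:7,r3:9,r4:Mul1,r5:8
c4: CDB Add1=5; issue MUL r2<-Mul2 | r0:5,r1:Add2,r2:Mul2,r3:9,r4:Mul1,r5:8
c5: CDB Add2=18; stall | r0:5,r1:18,r2:Mul2,r3:9,r4:Mul1,r5:8
c6: stall | r0:5,r1:18,r2:Mul2,r3:9,r4:Mul1,r5:8
c7: CDB Mul1=81; issue MUL r5<-Mul1 | r0:5,r1:18,r2:Mul2,r3:9,r4:81,r5:Mul1
c8: issue SUB r2<-Add1 | r0:5,r1:18,r2:Add1,r3:9,r4:81,r5:Mul1
c9: CDB Mul2=126; issue SUB r4<-Add2 | r0:5,r1:18,r2:Add1,r3:9,r4:Add2,r5:Mul1
c10: issue ADD r5<-Add3 | r0:5,r1:18,r2:Add1,r3:9,r4:Add2,r5:Add3
c11: CDB Add1=-72; issue MUL r0<-Mul2 | r0:Mul2,r1:18,r2:-72,r3:9,r4:Add2,r5:Add3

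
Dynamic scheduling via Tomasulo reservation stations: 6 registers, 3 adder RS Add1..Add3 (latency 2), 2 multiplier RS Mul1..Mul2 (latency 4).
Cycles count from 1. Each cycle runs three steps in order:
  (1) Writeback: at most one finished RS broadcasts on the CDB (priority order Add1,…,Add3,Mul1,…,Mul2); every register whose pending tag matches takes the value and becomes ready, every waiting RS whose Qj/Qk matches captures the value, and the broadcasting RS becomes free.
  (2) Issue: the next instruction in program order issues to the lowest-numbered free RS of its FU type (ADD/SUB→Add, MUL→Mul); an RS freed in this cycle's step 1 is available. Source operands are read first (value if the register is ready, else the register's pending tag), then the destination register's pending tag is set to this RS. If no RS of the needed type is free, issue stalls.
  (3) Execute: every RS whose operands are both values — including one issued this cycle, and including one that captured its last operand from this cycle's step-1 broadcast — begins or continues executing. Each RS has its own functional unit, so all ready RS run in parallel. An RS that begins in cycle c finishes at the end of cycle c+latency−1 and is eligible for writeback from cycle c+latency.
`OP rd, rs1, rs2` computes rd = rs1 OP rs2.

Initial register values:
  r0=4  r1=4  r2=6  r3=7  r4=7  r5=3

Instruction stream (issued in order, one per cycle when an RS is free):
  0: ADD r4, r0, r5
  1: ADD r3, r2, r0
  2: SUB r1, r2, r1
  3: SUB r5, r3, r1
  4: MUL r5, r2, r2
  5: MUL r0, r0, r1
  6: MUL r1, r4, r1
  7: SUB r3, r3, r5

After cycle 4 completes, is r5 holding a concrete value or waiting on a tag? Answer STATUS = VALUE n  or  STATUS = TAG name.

STATUS = TAG Add2

c1: issue ADD r4<-Add1 | r0:4,r1:4,r2:6,r3:7,r4:Add1,r5:3
c2: issue ADD r3<-Add2 | r0:4,r1:4,r2:6,r3:Add2,r4:Add1,r5:3
c3: CDB Add1=7; issue SUB r1<-Add1 | r0:4,r1:Add1,r2:6,r3:Add2,r4:7,r5:3
c4: CDB Add2=10; issue SUB r5<-Add2 | r0:4,r1:Add1,r2:6,r3:10,r4:7,r5:Add2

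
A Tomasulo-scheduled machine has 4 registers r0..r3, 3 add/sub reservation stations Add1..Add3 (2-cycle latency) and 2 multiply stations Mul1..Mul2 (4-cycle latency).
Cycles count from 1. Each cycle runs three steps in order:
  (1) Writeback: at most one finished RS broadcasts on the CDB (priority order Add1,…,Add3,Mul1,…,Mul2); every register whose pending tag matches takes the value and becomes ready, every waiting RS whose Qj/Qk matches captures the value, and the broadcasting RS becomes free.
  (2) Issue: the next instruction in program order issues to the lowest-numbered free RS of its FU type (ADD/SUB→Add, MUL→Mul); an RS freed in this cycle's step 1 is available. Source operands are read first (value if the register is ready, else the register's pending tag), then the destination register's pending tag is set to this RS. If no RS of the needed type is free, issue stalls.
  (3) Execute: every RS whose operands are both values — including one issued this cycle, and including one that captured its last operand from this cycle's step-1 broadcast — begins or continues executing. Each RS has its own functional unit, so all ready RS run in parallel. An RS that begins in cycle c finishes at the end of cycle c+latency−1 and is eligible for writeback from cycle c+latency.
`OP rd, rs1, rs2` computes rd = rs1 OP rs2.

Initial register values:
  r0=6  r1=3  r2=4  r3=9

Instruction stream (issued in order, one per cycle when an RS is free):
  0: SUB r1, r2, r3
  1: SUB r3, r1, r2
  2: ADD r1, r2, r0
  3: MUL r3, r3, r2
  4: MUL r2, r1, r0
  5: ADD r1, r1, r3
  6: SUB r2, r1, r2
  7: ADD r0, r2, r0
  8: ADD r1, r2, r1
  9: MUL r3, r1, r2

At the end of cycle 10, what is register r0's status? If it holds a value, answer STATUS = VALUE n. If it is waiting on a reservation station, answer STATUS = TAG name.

  c1: issue SUB r1<-Add1  regs: r0:6,r1:Add1,r2:4,r3:9
  c2: issue SUB r3<-Add2  regs: r0:6,r1:Add1,r2:4,r3:Add2
  c3: CDB Add1=-5; issue ADD r1<-Add1  regs: r0:6,r1:Add1,r2:4,r3:Add2
  c4: issue MUL r3<-Mul1  regs: r0:6,r1:Add1,r2:4,r3:Mul1
  c5: CDB Add1=10; issue MUL r2<-Mul2  regs: r0:6,r1:10,r2:Mul2,r3:Mul1
  c6: CDB Add2=-9; issue ADD r1<-Add1  regs: r0:6,r1:Add1,r2:Mul2,r3:Mul1
  c7: issue SUB r2<-Add2  regs: r0:6,r1:Add1,r2:Add2,r3:Mul1
  c8: issue ADD r0<-Add3  regs: r0:Add3,r1:Add1,r2:Add2,r3:Mul1
  c9: CDB Mul2=60; stall  regs: r0:Add3,r1:Add1,r2:Add2,r3:Mul1
  c10: CDB Mul1=-36; stall  regs: r0:Add3,r1:Add1,r2:Add2,r3:-36

STATUS = TAG Add3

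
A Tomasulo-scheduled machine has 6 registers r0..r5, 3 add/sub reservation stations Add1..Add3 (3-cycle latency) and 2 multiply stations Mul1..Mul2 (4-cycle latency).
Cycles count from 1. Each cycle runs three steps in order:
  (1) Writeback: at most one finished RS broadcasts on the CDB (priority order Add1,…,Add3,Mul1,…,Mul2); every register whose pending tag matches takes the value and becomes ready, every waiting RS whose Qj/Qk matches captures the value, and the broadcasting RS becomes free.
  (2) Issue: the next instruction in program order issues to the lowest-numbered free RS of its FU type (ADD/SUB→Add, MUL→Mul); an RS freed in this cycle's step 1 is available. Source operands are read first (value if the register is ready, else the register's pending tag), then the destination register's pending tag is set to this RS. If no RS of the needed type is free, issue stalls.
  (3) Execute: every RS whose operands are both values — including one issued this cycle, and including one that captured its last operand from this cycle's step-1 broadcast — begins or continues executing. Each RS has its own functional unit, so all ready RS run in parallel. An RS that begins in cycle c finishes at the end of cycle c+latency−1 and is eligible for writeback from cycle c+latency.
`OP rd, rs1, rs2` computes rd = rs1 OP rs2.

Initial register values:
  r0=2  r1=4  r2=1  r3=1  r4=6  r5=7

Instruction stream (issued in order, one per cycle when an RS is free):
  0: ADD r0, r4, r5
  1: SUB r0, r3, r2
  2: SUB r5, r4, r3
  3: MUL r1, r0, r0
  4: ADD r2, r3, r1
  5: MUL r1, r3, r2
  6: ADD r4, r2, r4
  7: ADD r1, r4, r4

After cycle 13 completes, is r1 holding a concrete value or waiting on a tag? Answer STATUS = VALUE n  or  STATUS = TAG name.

cycle 1: issue ADD r0<-Add1 // r0:Add1,r1:4,r2:1,r3:1,r4:6,r5:7
cycle 2: issue SUB r0<-Add2 // r0:Add2,r1:4,r2:1,r3:1,r4:6,r5:7
cycle 3: issue SUB r5<-Add3 // r0:Add2,r1:4,r2:1,r3:1,r4:6,r5:Add3
cycle 4: CDB Add1=13; issue MUL r1<-Mul1 // r0:Add2,r1:Mul1,r2:1,r3:1,r4:6,r5:Add3
cycle 5: CDB Add2=0; issue ADD r2<-Add1 // r0:0,r1:Mul1,r2:Add1,r3:1,r4:6,r5:Add3
cycle 6: CDB Add3=5; issue MUL r1<-Mul2 // r0:0,r1:Mul2,r2:Add1,r3:1,r4:6,r5:5
cycle 7: issue ADD r4<-Add2 // r0:0,r1:Mul2,r2:Add1,r3:1,r4:Add2,r5:5
cycle 8: issue ADD r1<-Add3 // r0:0,r1:Add3,r2:Add1,r3:1,r4:Add2,r5:5
cycle 9: CDB Mul1=0 // r0:0,r1:Add3,r2:Add1,r3:1,r4:Add2,r5:5
cycle 10: - // r0:0,r1:Add3,r2:Add1,r3:1,r4:Add2,r5:5
cycle 11: - // r0:0,r1:Add3,r2:Add1,r3:1,r4:Add2,r5:5
cycle 12: CDB Add1=1 // r0:0,r1:Add3,r2:1,r3:1,r4:Add2,r5:5
cycle 13: - // r0:0,r1:Add3,r2:1,r3:1,r4:Add2,r5:5

STATUS = TAG Add3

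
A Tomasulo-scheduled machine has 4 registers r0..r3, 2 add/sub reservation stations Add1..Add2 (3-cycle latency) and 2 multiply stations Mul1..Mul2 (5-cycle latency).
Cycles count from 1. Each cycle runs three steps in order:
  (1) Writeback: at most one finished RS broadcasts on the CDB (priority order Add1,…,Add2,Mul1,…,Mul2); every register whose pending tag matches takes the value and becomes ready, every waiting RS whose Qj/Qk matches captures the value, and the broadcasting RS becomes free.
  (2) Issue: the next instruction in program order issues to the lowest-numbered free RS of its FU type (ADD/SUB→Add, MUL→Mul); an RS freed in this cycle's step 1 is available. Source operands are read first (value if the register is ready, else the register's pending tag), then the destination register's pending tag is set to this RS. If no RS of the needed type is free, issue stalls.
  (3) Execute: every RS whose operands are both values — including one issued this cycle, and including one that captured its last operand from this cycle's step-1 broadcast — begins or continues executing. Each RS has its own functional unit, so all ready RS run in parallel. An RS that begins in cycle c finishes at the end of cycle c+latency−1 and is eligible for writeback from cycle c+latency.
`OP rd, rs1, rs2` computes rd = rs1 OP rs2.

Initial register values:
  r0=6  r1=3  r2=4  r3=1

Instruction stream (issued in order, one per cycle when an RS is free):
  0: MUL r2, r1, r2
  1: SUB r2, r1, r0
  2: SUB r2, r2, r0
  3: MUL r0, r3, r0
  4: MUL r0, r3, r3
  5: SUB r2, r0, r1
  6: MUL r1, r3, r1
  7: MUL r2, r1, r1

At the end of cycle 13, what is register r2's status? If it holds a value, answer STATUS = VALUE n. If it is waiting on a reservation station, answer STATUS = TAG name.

cycle 1: issue MUL r2<-Mul1 // r0:6,r1:3,r2:Mul1,r3:1
cycle 2: issue SUB r2<-Add1 // r0:6,r1:3,r2:Add1,r3:1
cycle 3: issue SUB r2<-Add2 // r0:6,r1:3,r2:Add2,r3:1
cycle 4: issue MUL r0<-Mul2 // r0:Mul2,r1:3,r2:Add2,r3:1
cycle 5: CDB Add1=-3; stall // r0:Mul2,r1:3,r2:Add2,r3:1
cycle 6: CDB Mul1=12; issue MUL r0<-Mul1 // r0:Mul1,r1:3,r2:Add2,r3:1
cycle 7: issue SUB r2<-Add1 // r0:Mul1,r1:3,r2:Add1,r3:1
cycle 8: CDB Add2=-9; stall // r0:Mul1,r1:3,r2:Add1,r3:1
cycle 9: CDB Mul2=6; issue MUL r1<-Mul2 // r0:Mul1,r1:Mul2,r2:Add1,r3:1
cycle 10: stall // r0:Mul1,r1:Mul2,r2:Add1,r3:1
cycle 11: CDB Mul1=1; issue MUL r2<-Mul1 // r0:1,r1:Mul2,r2:Mul1,r3:1
cycle 12: - // r0:1,r1:Mul2,r2:Mul1,r3:1
cycle 13: - // r0:1,r1:Mul2,r2:Mul1,r3:1

STATUS = TAG Mul1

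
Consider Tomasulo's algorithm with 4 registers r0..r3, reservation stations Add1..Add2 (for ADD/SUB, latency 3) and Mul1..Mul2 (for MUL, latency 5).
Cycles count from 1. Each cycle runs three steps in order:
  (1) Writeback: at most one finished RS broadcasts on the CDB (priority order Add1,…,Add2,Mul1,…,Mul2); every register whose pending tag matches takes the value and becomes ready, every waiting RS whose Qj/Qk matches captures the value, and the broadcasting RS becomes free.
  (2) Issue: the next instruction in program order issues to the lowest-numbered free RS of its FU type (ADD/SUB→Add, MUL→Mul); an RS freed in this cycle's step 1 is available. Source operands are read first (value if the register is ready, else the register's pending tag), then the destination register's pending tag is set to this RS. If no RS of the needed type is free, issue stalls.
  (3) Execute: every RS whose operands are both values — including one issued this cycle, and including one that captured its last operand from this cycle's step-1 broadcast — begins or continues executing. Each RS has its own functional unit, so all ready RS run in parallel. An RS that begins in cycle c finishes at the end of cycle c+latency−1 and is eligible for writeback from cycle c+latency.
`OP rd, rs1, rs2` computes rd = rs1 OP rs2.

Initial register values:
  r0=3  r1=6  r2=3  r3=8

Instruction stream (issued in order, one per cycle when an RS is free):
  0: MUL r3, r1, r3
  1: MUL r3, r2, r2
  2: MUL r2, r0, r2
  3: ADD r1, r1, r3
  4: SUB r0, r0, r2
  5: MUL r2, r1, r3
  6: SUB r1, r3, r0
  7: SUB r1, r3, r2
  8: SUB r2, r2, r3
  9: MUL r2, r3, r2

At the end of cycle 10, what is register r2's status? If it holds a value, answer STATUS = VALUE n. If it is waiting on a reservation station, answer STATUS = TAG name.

c1: issue MUL r3<-Mul1 | r0:3,r1:6,r2:3,r3:Mul1
c2: issue MUL r3<-Mul2 | r0:3,r1:6,r2:3,r3:Mul2
c3: stall | r0:3,r1:6,r2:3,r3:Mul2
c4: stall | r0:3,r1:6,r2:3,r3:Mul2
c5: stall | r0:3,r1:6,r2:3,r3:Mul2
c6: CDB Mul1=48; issue MUL r2<-Mul1 | r0:3,r1:6,r2:Mul1,r3:Mul2
c7: CDB Mul2=9; issue ADD r1<-Add1 | r0:3,r1:Add1,r2:Mul1,r3:9
c8: issue SUB r0<-Add2 | r0:Add2,r1:Add1,r2:Mul1,r3:9
c9: issue MUL r2<-Mul2 | r0:Add2,r1:Add1,r2:Mul2,r3:9
c10: CDB Add1=15; issue SUB r1<-Add1 | r0:Add2,r1:Add1,r2:Mul2,r3:9

STATUS = TAG Mul2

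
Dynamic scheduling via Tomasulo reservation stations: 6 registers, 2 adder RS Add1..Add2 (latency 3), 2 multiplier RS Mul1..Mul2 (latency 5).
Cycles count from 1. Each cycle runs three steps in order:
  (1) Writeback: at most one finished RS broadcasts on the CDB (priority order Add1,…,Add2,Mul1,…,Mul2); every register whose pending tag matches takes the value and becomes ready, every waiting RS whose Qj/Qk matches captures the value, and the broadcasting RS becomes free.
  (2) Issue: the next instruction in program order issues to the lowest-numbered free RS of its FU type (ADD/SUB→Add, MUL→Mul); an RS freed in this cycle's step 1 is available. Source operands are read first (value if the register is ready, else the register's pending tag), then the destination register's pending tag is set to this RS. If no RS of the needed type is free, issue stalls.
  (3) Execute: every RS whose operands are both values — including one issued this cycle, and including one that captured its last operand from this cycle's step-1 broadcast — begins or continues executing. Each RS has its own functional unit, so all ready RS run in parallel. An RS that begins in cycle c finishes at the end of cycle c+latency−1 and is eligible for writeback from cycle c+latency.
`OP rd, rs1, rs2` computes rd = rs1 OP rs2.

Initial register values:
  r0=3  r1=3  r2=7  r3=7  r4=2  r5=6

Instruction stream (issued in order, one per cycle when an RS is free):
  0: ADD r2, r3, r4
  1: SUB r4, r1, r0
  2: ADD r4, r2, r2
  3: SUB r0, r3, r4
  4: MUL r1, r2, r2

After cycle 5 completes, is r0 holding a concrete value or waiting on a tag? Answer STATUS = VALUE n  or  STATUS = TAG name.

STATUS = TAG Add2

c1: issue ADD r2<-Add1 | r0:3,r1:3,r2:Add1,r3:7,r4:2,r5:6
c2: issue SUB r4<-Add2 | r0:3,r1:3,r2:Add1,r3:7,r4:Add2,r5:6
c3: stall | r0:3,r1:3,r2:Add1,r3:7,r4:Add2,r5:6
c4: CDB Add1=9; issue ADD r4<-Add1 | r0:3,r1:3,r2:9,r3:7,r4:Add1,r5:6
c5: CDB Add2=0; issue SUB r0<-Add2 | r0:Add2,r1:3,r2:9,r3:7,r4:Add1,r5:6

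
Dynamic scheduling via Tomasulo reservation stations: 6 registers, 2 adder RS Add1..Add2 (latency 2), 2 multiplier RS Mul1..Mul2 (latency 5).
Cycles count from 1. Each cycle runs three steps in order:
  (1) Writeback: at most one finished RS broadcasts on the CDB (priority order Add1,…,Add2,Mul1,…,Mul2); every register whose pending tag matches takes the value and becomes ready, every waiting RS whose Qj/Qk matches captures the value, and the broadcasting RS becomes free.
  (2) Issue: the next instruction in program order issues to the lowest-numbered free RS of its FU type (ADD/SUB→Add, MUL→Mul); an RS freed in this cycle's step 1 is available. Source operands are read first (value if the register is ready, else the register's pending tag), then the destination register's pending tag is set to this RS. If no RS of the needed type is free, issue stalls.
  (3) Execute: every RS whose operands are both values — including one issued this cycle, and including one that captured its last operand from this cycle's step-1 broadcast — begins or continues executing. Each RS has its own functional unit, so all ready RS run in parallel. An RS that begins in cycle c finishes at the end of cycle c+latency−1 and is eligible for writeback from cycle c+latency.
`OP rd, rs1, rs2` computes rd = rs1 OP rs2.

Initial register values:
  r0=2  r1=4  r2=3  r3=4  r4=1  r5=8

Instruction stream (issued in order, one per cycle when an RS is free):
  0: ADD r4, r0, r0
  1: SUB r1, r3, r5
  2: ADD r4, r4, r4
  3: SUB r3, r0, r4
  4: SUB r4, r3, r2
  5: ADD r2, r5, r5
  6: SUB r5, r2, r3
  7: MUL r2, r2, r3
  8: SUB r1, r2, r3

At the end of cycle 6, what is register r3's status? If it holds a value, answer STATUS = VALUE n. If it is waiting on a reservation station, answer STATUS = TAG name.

cycle 1: issue ADD r4<-Add1 // r0:2,r1:4,r2:3,r3:4,r4:Add1,r5:8
cycle 2: issue SUB r1<-Add2 // r0:2,r1:Add2,r2:3,r3:4,r4:Add1,r5:8
cycle 3: CDB Add1=4; issue ADD r4<-Add1 // r0:2,r1:Add2,r2:3,r3:4,r4:Add1,r5:8
cycle 4: CDB Add2=-4; issue SUB r3<-Add2 // r0:2,r1:-4,r2:3,r3:Add2,r4:Add1,r5:8
cycle 5: CDB Add1=8; issue SUB r4<-Add1 // r0:2,r1:-4,r2:3,r3:Add2,r4:Add1,r5:8
cycle 6: stall // r0:2,r1:-4,r2:3,r3:Add2,r4:Add1,r5:8

STATUS = TAG Add2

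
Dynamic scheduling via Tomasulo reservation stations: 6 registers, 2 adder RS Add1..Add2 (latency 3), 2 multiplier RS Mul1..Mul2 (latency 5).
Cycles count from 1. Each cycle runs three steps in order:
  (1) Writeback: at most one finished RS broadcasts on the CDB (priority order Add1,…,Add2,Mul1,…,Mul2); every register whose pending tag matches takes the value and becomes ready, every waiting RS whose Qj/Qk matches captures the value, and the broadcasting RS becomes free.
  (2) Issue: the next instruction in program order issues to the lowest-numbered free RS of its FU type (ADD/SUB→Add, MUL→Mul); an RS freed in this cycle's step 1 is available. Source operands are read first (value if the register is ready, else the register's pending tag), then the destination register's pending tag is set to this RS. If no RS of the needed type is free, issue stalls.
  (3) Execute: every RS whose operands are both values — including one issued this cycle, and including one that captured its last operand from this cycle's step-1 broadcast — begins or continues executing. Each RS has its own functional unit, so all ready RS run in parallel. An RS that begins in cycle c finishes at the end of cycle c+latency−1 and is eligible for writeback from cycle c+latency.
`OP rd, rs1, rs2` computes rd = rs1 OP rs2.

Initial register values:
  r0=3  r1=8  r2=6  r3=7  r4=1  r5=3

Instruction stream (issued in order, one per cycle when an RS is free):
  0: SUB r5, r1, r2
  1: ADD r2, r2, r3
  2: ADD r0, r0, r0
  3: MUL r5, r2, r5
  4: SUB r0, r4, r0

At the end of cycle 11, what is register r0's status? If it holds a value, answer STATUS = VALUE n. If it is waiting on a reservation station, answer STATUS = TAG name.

STATUS = VALUE -5

cycle 1: issue SUB r5<-Add1 // r0:3,r1:8,r2:6,r3:7,r4:1,r5:Add1
cycle 2: issue ADD r2<-Add2 // r0:3,r1:8,r2:Add2,r3:7,r4:1,r5:Add1
cycle 3: stall // r0:3,r1:8,r2:Add2,r3:7,r4:1,r5:Add1
cycle 4: CDB Add1=2; issue ADD r0<-Add1 // r0:Add1,r1:8,r2:Add2,r3:7,r4:1,r5:2
cycle 5: CDB Add2=13; issue MUL r5<-Mul1 // r0:Add1,r1:8,r2:13,r3:7,r4:1,r5:Mul1
cycle 6: issue SUB r0<-Add2 // r0:Add2,r1:8,r2:13,r3:7,r4:1,r5:Mul1
cycle 7: CDB Add1=6 // r0:Add2,r1:8,r2:13,r3:7,r4:1,r5:Mul1
cycle 8: - // r0:Add2,r1:8,r2:13,r3:7,r4:1,r5:Mul1
cycle 9: - // r0:Add2,r1:8,r2:13,r3:7,r4:1,r5:Mul1
cycle 10: CDB Add2=-5 // r0:-5,r1:8,r2:13,r3:7,r4:1,r5:Mul1
cycle 11: CDB Mul1=26 // r0:-5,r1:8,r2:13,r3:7,r4:1,r5:26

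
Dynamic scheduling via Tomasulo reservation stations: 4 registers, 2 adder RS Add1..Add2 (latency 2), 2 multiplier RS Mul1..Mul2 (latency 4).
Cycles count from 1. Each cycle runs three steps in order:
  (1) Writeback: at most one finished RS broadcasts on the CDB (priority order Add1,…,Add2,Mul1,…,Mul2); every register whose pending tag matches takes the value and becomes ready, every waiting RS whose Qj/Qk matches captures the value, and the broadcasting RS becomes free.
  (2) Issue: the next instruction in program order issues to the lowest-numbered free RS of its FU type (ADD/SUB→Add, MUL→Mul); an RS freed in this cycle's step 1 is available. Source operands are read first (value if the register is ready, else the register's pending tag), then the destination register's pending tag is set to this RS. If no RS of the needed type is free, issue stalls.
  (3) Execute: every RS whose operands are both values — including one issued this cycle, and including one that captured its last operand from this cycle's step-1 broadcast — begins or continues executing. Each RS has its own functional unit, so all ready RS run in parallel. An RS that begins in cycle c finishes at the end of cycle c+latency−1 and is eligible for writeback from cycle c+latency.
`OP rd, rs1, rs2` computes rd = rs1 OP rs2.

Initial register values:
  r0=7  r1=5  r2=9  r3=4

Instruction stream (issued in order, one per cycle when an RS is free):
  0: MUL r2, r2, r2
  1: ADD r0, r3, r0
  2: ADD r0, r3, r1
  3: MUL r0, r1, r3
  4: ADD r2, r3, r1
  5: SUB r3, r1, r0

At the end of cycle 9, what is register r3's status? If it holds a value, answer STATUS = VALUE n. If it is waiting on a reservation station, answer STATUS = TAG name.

STATUS = TAG Add2

c1: issue MUL r2<-Mul1 | r0:7,r1:5,r2:Mul1,r3:4
c2: issue ADD r0<-Add1 | r0:Add1,r1:5,r2:Mul1,r3:4
c3: issue ADD r0<-Add2 | r0:Add2,r1:5,r2:Mul1,r3:4
c4: CDB Add1=11; issue MUL r0<-Mul2 | r0:Mul2,r1:5,r2:Mul1,r3:4
c5: CDB Add2=9; issue ADD r2<-Add1 | r0:Mul2,r1:5,r2:Add1,r3:4
c6: CDB Mul1=81; issue SUB r3<-Add2 | r0:Mul2,r1:5,r2:Add1,r3:Add2
c7: CDB Add1=9 | r0:Mul2,r1:5,r2:9,r3:Add2
c8: CDB Mul2=20 | r0:20,r1:5,r2:9,r3:Add2
c9: - | r0:20,r1:5,r2:9,r3:Add2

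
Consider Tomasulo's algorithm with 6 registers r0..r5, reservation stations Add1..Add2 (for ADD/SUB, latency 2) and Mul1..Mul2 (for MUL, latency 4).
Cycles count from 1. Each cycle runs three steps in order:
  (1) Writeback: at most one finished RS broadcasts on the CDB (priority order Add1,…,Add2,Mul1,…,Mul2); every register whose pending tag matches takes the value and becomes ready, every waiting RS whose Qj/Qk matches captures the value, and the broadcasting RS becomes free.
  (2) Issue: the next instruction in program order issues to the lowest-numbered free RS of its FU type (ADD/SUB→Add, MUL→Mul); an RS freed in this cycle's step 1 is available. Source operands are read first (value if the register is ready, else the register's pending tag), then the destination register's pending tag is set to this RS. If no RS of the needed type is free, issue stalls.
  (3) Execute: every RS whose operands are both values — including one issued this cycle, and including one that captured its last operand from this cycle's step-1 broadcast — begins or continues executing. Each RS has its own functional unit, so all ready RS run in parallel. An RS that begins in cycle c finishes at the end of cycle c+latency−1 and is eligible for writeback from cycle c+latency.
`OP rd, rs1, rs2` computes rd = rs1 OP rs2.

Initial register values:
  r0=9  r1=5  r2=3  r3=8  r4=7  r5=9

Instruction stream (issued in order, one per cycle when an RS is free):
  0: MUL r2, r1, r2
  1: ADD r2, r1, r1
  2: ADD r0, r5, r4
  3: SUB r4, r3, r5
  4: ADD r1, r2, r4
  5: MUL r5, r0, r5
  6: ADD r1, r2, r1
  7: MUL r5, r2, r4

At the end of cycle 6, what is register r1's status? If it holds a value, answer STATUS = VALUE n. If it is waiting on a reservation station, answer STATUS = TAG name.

STATUS = TAG Add2

  c1: issue MUL r2<-Mul1  regs: r0:9,r1:5,r2:Mul1,r3:8,r4:7,r5:9
  c2: issue ADD r2<-Add1  regs: r0:9,r1:5,r2:Add1,r3:8,r4:7,r5:9
  c3: issue ADD r0<-Add2  regs: r0:Add2,r1:5,r2:Add1,r3:8,r4:7,r5:9
  c4: CDB Add1=10; issue SUB r4<-Add1  regs: r0:Add2,r1:5,r2:10,r3:8,r4:Add1,r5:9
  c5: CDB Add2=16; issue ADD r1<-Add2  regs: r0:16,r1:Add2,r2:10,r3:8,r4:Add1,r5:9
  c6: CDB Add1=-1; issue MUL r5<-Mul2  regs: r0:16,r1:Add2,r2:10,r3:8,r4:-1,r5:Mul2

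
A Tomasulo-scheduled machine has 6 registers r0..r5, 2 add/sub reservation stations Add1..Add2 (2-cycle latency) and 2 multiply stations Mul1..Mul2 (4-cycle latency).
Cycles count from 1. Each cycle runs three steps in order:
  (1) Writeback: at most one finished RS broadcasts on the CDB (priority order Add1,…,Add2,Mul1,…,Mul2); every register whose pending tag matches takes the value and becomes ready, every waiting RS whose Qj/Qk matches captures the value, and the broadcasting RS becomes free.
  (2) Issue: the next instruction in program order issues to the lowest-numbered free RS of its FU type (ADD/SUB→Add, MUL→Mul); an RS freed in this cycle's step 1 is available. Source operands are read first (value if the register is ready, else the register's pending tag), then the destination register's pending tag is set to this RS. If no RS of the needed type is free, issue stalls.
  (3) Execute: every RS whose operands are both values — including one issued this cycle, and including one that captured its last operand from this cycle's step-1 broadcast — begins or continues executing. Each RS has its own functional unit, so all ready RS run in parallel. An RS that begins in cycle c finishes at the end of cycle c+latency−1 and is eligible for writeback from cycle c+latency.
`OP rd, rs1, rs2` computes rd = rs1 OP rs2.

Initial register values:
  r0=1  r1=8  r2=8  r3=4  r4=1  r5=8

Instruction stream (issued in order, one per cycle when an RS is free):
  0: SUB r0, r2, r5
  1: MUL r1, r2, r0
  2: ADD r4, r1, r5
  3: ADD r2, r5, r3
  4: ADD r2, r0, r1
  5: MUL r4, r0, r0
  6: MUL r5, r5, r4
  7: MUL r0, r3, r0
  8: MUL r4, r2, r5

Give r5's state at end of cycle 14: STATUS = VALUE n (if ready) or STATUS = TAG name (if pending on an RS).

STATUS = TAG Mul2

  c1: issue SUB r0<-Add1  regs: r0:Add1,r1:8,r2:8,r3:4,r4:1,r5:8
  c2: issue MUL r1<-Mul1  regs: r0:Add1,r1:Mul1,r2:8,r3:4,r4:1,r5:8
  c3: CDB Add1=0; issue ADD r4<-Add1  regs: r0:0,r1:Mul1,r2:8,r3:4,r4:Add1,r5:8
  c4: issue ADD r2<-Add2  regs: r0:0,r1:Mul1,r2:Add2,r3:4,r4:Add1,r5:8
  c5: stall  regs: r0:0,r1:Mul1,r2:Add2,r3:4,r4:Add1,r5:8
  c6: CDB Add2=12; issue ADD r2<-Add2  regs: r0:0,r1:Mul1,r2:Add2,r3:4,r4:Add1,r5:8
  c7: CDB Mul1=0; issue MUL r4<-Mul1  regs: r0:0,r1:0,r2:Add2,r3:4,r4:Mul1,r5:8
  c8: issue MUL r5<-Mul2  regs: r0:0,r1:0,r2:Add2,r3:4,r4:Mul1,r5:Mul2
  c9: CDB Add1=8; stall  regs: r0:0,r1:0,r2:Add2,r3:4,r4:Mul1,r5:Mul2
  c10: CDB Add2=0; stall  regs: r0:0,r1:0,r2:0,r3:4,r4:Mul1,r5:Mul2
  c11: CDB Mul1=0; issue MUL r0<-Mul1  regs: r0:Mul1,r1:0,r2:0,r3:4,r4:0,r5:Mul2
  c12: stall  regs: r0:Mul1,r1:0,r2:0,r3:4,r4:0,r5:Mul2
  c13: stall  regs: r0:Mul1,r1:0,r2:0,r3:4,r4:0,r5:Mul2
  c14: stall  regs: r0:Mul1,r1:0,r2:0,r3:4,r4:0,r5:Mul2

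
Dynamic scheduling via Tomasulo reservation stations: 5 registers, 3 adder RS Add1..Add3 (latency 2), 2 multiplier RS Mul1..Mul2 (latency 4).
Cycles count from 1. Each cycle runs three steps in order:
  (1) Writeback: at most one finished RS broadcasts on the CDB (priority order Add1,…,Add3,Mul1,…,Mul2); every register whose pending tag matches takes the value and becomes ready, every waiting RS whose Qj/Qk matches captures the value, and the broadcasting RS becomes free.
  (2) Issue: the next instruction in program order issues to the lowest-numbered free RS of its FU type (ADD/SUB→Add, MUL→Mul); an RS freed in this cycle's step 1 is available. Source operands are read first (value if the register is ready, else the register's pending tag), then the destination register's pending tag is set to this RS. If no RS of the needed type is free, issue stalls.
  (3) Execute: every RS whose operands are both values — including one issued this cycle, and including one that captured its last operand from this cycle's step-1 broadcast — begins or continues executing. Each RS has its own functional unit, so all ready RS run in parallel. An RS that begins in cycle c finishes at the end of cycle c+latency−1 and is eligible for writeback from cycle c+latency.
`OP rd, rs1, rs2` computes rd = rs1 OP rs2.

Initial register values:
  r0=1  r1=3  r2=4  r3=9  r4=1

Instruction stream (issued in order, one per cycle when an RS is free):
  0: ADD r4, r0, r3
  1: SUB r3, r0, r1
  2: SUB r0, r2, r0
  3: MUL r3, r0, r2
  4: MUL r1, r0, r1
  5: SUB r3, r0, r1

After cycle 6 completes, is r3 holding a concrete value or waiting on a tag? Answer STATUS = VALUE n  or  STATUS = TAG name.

c1: issue ADD r4<-Add1 | r0:1,r1:3,r2:4,r3:9,r4:Add1
c2: issue SUB r3<-Add2 | r0:1,r1:3,r2:4,r3:Add2,r4:Add1
c3: CDB Add1=10; issue SUB r0<-Add1 | r0:Add1,r1:3,r2:4,r3:Add2,r4:10
c4: CDB Add2=-2; issue MUL r3<-Mul1 | r0:Add1,r1:3,r2:4,r3:Mul1,r4:10
c5: CDB Add1=3; issue MUL r1<-Mul2 | r0:3,r1:Mul2,r2:4,r3:Mul1,r4:10
c6: issue SUB r3<-Add1 | r0:3,r1:Mul2,r2:4,r3:Add1,r4:10

STATUS = TAG Add1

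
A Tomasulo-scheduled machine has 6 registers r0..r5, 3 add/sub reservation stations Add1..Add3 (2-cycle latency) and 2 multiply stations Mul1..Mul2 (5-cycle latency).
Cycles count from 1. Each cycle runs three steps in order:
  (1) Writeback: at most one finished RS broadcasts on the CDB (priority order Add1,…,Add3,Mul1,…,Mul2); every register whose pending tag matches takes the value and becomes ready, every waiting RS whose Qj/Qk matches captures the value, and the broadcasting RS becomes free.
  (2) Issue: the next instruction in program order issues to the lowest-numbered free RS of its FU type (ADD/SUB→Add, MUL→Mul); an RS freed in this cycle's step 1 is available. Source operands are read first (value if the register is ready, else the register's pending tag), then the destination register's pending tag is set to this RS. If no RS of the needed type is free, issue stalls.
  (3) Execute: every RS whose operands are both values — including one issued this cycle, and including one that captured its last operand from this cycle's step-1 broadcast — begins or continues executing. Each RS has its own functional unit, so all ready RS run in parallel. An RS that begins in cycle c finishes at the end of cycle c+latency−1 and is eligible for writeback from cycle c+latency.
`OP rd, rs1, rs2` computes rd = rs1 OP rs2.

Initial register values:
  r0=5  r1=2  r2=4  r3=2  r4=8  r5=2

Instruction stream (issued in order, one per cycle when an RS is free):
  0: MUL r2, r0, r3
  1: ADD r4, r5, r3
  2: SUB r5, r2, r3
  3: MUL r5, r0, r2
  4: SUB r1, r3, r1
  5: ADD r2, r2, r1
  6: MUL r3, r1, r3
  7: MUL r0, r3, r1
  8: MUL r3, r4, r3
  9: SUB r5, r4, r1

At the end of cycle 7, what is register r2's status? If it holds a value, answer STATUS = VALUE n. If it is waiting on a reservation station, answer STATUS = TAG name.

  c1: issue MUL r2<-Mul1  regs: r0:5,r1:2,r2:Mul1,r3:2,r4:8,r5:2
  c2: issue ADD r4<-Add1  regs: r0:5,r1:2,r2:Mul1,r3:2,r4:Add1,r5:2
  c3: issue SUB r5<-Add2  regs: r0:5,r1:2,r2:Mul1,r3:2,r4:Add1,r5:Add2
  c4: CDB Add1=4; issue MUL r5<-Mul2  regs: r0:5,r1:2,r2:Mul1,r3:2,r4:4,r5:Mul2
  c5: issue SUB r1<-Add1  regs: r0:5,r1:Add1,r2:Mul1,r3:2,r4:4,r5:Mul2
  c6: CDB Mul1=10; issue ADD r2<-Add3  regs: r0:5,r1:Add1,r2:Add3,r3:2,r4:4,r5:Mul2
  c7: CDB Add1=0; issue MUL r3<-Mul1  regs: r0:5,r1:0,r2:Add3,r3:Mul1,r4:4,r5:Mul2

STATUS = TAG Add3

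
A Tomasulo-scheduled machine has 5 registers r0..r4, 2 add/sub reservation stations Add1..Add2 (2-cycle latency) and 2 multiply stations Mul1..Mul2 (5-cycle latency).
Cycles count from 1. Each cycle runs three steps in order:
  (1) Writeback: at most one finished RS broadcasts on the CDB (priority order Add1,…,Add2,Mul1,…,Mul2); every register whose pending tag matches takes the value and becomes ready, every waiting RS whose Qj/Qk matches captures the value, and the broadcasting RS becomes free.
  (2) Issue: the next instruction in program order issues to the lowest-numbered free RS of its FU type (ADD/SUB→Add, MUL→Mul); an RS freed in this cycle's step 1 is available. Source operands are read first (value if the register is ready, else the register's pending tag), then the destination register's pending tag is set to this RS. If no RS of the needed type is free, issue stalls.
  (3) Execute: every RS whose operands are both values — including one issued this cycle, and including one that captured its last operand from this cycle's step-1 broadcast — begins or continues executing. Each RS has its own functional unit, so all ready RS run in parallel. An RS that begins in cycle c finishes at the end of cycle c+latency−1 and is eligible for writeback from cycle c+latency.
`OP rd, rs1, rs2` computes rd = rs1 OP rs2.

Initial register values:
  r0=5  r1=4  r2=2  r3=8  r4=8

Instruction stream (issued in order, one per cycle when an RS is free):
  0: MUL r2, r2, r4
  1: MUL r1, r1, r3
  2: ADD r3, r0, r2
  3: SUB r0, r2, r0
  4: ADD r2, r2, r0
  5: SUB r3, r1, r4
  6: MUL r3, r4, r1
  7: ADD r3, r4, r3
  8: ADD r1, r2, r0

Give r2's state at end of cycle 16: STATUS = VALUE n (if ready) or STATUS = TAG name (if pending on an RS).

  c1: issue MUL r2<-Mul1  regs: r0:5,r1:4,r2:Mul1,r3:8,r4:8
  c2: issue MUL r1<-Mul2  regs: r0:5,r1:Mul2,r2:Mul1,r3:8,r4:8
  c3: issue ADD r3<-Add1  regs: r0:5,r1:Mul2,r2:Mul1,r3:Add1,r4:8
  c4: issue SUB r0<-Add2  regs: r0:Add2,r1:Mul2,r2:Mul1,r3:Add1,r4:8
  c5: stall  regs: r0:Add2,r1:Mul2,r2:Mul1,r3:Add1,r4:8
  c6: CDB Mul1=16; stall  regs: r0:Add2,r1:Mul2,r2:16,r3:Add1,r4:8
  c7: CDB Mul2=32; stall  regs: r0:Add2,r1:32,r2:16,r3:Add1,r4:8
  c8: CDB Add1=21; issue ADD r2<-Add1  regs: r0:Add2,r1:32,r2:Add1,r3:21,r4:8
  c9: CDB Add2=11; issue SUB r3<-Add2  regs: r0:11,r1:32,r2:Add1,r3:Add2,r4:8
  c10: issue MUL r3<-Mul1  regs: r0:11,r1:32,r2:Add1,r3:Mul1,r4:8
  c11: CDB Add1=27; issue ADD r3<-Add1  regs: r0:11,r1:32,r2:27,r3:Add1,r4:8
  c12: CDB Add2=24; issue ADD r1<-Add2  regs: r0:11,r1:Add2,r2:27,r3:Add1,r4:8
  c13: -  regs: r0:11,r1:Add2,r2:27,r3:Add1,r4:8
  c14: CDB Add2=38  regs: r0:11,r1:38,r2:27,r3:Add1,r4:8
  c15: CDB Mul1=256  regs: r0:11,r1:38,r2:27,r3:Add1,r4:8
  c16: -  regs: r0:11,r1:38,r2:27,r3:Add1,r4:8

STATUS = VALUE 27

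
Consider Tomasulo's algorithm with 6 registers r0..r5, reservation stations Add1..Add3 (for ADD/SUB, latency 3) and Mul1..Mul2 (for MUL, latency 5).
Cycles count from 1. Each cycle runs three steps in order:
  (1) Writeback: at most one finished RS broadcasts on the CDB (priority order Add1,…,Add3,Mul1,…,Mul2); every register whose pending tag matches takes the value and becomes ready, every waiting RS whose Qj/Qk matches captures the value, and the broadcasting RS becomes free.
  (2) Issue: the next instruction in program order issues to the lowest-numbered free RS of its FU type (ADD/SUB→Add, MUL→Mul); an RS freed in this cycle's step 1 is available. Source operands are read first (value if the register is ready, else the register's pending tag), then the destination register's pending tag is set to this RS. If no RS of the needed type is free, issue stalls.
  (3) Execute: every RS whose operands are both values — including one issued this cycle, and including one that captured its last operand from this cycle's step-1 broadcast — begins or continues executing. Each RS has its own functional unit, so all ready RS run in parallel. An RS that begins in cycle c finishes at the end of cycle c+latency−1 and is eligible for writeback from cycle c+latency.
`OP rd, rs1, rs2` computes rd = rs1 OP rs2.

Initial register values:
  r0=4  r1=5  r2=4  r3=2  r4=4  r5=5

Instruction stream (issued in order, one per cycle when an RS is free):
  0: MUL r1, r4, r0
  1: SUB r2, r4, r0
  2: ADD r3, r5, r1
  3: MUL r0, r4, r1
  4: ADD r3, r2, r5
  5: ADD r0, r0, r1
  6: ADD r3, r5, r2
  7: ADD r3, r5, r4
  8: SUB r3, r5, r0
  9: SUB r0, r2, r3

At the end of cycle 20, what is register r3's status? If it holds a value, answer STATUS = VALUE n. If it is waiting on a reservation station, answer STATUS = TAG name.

STATUS = VALUE -75

c1: issue MUL r1<-Mul1 | r0:4,r1:Mul1,r2:4,r3:2,r4:4,r5:5
c2: issue SUB r2<-Add1 | r0:4,r1:Mul1,r2:Add1,r3:2,r4:4,r5:5
c3: issue ADD r3<-Add2 | r0:4,r1:Mul1,r2:Add1,r3:Add2,r4:4,r5:5
c4: issue MUL r0<-Mul2 | r0:Mul2,r1:Mul1,r2:Add1,r3:Add2,r4:4,r5:5
c5: CDB Add1=0; issue ADD r3<-Add1 | r0:Mul2,r1:Mul1,r2:0,r3:Add1,r4:4,r5:5
c6: CDB Mul1=16; issue ADD r0<-Add3 | r0:Add3,r1:16,r2:0,r3:Add1,r4:4,r5:5
c7: stall | r0:Add3,r1:16,r2:0,r3:Add1,r4:4,r5:5
c8: CDB Add1=5; issue ADD r3<-Add1 | r0:Add3,r1:16,r2:0,r3:Add1,r4:4,r5:5
c9: CDB Add2=21; issue ADD r3<-Add2 | r0:Add3,r1:16,r2:0,r3:Add2,r4:4,r5:5
c10: stall | r0:Add3,r1:16,r2:0,r3:Add2,r4:4,r5:5
c11: CDB Add1=5; issue SUB r3<-Add1 | r0:Add3,r1:16,r2:0,r3:Add1,r4:4,r5:5
c12: CDB Add2=9; issue SUB r0<-Add2 | r0:Add2,r1:16,r2:0,r3:Add1,r4:4,r5:5
c13: CDB Mul2=64 | r0:Add2,r1:16,r2:0,r3:Add1,r4:4,r5:5
c14: - | r0:Add2,r1:16,r2:0,r3:Add1,r4:4,r5:5
c15: - | r0:Add2,r1:16,r2:0,r3:Add1,r4:4,r5:5
c16: CDB Add3=80 | r0:Add2,r1:16,r2:0,r3:Add1,r4:4,r5:5
c17: - | r0:Add2,r1:16,r2:0,r3:Add1,r4:4,r5:5
c18: - | r0:Add2,r1:16,r2:0,r3:Add1,r4:4,r5:5
c19: CDB Add1=-75 | r0:Add2,r1:16,r2:0,r3:-75,r4:4,r5:5
c20: - | r0:Add2,r1:16,r2:0,r3:-75,r4:4,r5:5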